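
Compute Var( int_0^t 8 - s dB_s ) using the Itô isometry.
Var = t*(t^2 - 24*t + 192)/3

The Itô integral of a deterministic integrand f(s) has mean 0 because each increment f(s) * (B_{s+ds} - B_s) has mean 0. By the Itô isometry:
  Var( int_0^t f(s) dB_s ) = E[ (int_0^t f(s) dB_s)^2 ] = int_0^t f(s)^2 ds.
Here f(s) = 8 - s, so f(s)^2 = (s - 8)^2. Integrate:
  int_0^t ((s - 8)^2) ds = t*(t^2 - 24*t + 192)/3.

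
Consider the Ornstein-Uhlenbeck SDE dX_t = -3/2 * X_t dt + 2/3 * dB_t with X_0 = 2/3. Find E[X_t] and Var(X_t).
E[X_t] = 2*exp(-3*t/2)/3; Var(X_t) = 4/27 - 4*exp(-3*t)/27

The OU SDE dX = -theta X dt + sigma dB admits the integrating factor exp(theta t): d(exp(theta t) X_t) = sigma exp(theta t) dB_t. Integrating from 0 to t:
  X_t = x_0 * exp(-theta t) + sigma * int_0^t exp(-theta (t-s)) dB_s.
The Itô integral has mean 0 and (by the Itô isometry) variance sigma^2 * int_0^t exp(-2 theta (t - s)) ds = sigma^2 * (1 - exp(-2 theta t)) / (2 theta).
With theta = 3/2, sigma = 2/3, x_0 = 2/3:
  E[X_t] = 2/3 * exp(-3/2 t) = 2*exp(-3*t/2)/3
  Var(X_t) = (2/3)^2 * (1 - exp(-2*3/2 t)) / (2 * 3/2) = 4/27 - 4*exp(-3*t)/27.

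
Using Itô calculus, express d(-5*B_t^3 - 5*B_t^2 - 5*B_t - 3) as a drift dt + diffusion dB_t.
d(-5*B_t^3 - 5*B_t^2 - 5*B_t - 3) = (-15*B_t - 5) dt + (-15*B_t^2 - 10*B_t - 5) dB_t

Itô's formula for f(B_t) gives d f(B_t) = f'(B_t) dB_t + (1/2) f''(B_t) dt. Compute derivatives of f(x) = -5*x^3 - 5*x^2 - 5*x - 3:
  f'(x)  = -15*x^2 - 10*x - 5
  f''(x) = -30*x - 10
Substitute x = B_t and multiply the f'' term by 1/2:
  drift     = (1/2) * (-30*x - 10) evaluated at B_t = -15*B_t - 5
  diffusion = (-15*x^2 - 10*x - 5) evaluated at B_t = -15*B_t^2 - 10*B_t - 5
Therefore d(-5*B_t^3 - 5*B_t^2 - 5*B_t - 3) = (-15*B_t - 5) dt + (-15*B_t^2 - 10*B_t - 5) dB_t.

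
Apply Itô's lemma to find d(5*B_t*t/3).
d(5*B_t*t/3) = (5*B_t/3) dt + (5*t/3) dB_t

Itô's formula for f(t, x): d f(t, B_t) = (f_t + (1/2) f_xx) dt + f_x dB_t. Compute partials of f(t, x) = 5*t*x/3:
  f_t(t,x)  = 5*x/3
  f_x(t,x)  = 5*t/3
  f_xx(t,x) = 0
Assemble drift = f_t + (1/2) f_xx = 5*x/3 and diffusion = f_x = 5*t/3. Substituting x = B_t:
  d(5*B_t*t/3) = (5*B_t/3) dt + (5*t/3) dB_t.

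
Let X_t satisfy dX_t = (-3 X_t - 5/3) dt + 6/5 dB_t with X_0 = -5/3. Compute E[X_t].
E[X_t] = -5/9 - 10*exp(-3*t)/9

Taking expectations and using E[dB_t] = 0, the mean m(t) = E[X_t] satisfies the ODE m'(t) = a m(t) + b with m(0) = x_0. With a = -3, b = -5/3, x_0 = -5/3, the solution is
  m(t) = x_0 * exp(a t) + (b/a) * (exp(a t) - 1)
       = (-5/3) * exp((-3) t) + ((-5/3)/(-3)) * (exp((-3) t) - 1)
       = -5/9 - 10*exp(-3*t)/9.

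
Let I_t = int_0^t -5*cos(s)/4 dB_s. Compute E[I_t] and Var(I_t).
E[I_t] = 0; Var(I_t) = 25*t/32 + 25*sin(2*t)/64

The Itô integral of a deterministic integrand f(s) has mean 0 because each increment f(s) * (B_{s+ds} - B_s) has mean 0. By the Itô isometry:
  Var( int_0^t f(s) dB_s ) = E[ (int_0^t f(s) dB_s)^2 ] = int_0^t f(s)^2 ds.
Here f(s) = -5*cos(s)/4, so f(s)^2 = 25*cos(s)^2/16. Integrate:
  int_0^t (25*cos(s)^2/16) ds = 25*t/32 + 25*sin(2*t)/64.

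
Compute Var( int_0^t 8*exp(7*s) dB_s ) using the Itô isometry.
Var = 32*exp(14*t)/7 - 32/7

The Itô integral of a deterministic integrand f(s) has mean 0 because each increment f(s) * (B_{s+ds} - B_s) has mean 0. By the Itô isometry:
  Var( int_0^t f(s) dB_s ) = E[ (int_0^t f(s) dB_s)^2 ] = int_0^t f(s)^2 ds.
Here f(s) = 8*exp(7*s), so f(s)^2 = 64*exp(14*s). Integrate:
  int_0^t (64*exp(14*s)) ds = 32*exp(14*t)/7 - 32/7.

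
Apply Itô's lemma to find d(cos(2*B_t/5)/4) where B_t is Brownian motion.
d(cos(2*B_t/5)/4) = (-cos(2*B_t/5)/50) dt + (-sin(2*B_t/5)/10) dB_t

Itô's formula for f(B_t) gives d f(B_t) = f'(B_t) dB_t + (1/2) f''(B_t) dt. Compute derivatives of f(x) = cos(2*x/5)/4:
  f'(x)  = -sin(2*x/5)/10
  f''(x) = -cos(2*x/5)/25
Substitute x = B_t and multiply the f'' term by 1/2:
  drift     = (1/2) * (-cos(2*x/5)/25) evaluated at B_t = -cos(2*B_t/5)/50
  diffusion = (-sin(2*x/5)/10) evaluated at B_t = -sin(2*B_t/5)/10
Therefore d(cos(2*B_t/5)/4) = (-cos(2*B_t/5)/50) dt + (-sin(2*B_t/5)/10) dB_t.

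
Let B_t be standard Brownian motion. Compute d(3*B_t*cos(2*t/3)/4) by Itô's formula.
d(3*B_t*cos(2*t/3)/4) = (-B_t*sin(2*t/3)/2) dt + (3*cos(2*t/3)/4) dB_t

Itô's formula for f(t, x): d f(t, B_t) = (f_t + (1/2) f_xx) dt + f_x dB_t. Compute partials of f(t, x) = 3*x*cos(2*t/3)/4:
  f_t(t,x)  = -x*sin(2*t/3)/2
  f_x(t,x)  = 3*cos(2*t/3)/4
  f_xx(t,x) = 0
Assemble drift = f_t + (1/2) f_xx = -x*sin(2*t/3)/2 and diffusion = f_x = 3*cos(2*t/3)/4. Substituting x = B_t:
  d(3*B_t*cos(2*t/3)/4) = (-B_t*sin(2*t/3)/2) dt + (3*cos(2*t/3)/4) dB_t.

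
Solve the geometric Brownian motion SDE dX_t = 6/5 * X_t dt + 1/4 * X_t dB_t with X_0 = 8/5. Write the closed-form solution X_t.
X_t = 8/5 * exp((187/160) * t + (1/4) * B_t)

For GBM dX = mu X dt + sigma X dB with X_0 = x_0, apply Itô to Y = log X: dY = (mu - sigma^2/2) dt + sigma dB, so Y_t = log(x_0) + (mu - sigma^2/2) t + sigma B_t and hence X_t = x_0 * exp((mu - sigma^2/2) t + sigma B_t).
With mu = 6/5, sigma = 1/4, x_0 = 8/5, this gives:
  X_t = 8/5 * exp((187/160) * t + (1/4) * B_t).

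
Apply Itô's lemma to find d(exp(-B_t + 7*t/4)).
d(exp(-B_t + 7*t/4)) = (9*exp(-B_t + 7*t/4)/4) dt + (-exp(-B_t + 7*t/4)) dB_t

Itô's formula for f(t, x): d f(t, B_t) = (f_t + (1/2) f_xx) dt + f_x dB_t. Compute partials of f(t, x) = exp(7*t/4 - x):
  f_t(t,x)  = 7*exp(7*t/4 - x)/4
  f_x(t,x)  = -exp(7*t/4 - x)
  f_xx(t,x) = exp(7*t/4 - x)
Assemble drift = f_t + (1/2) f_xx = 9*exp(7*t/4 - x)/4 and diffusion = f_x = -exp(7*t/4 - x). Substituting x = B_t:
  d(exp(-B_t + 7*t/4)) = (9*exp(-B_t + 7*t/4)/4) dt + (-exp(-B_t + 7*t/4)) dB_t.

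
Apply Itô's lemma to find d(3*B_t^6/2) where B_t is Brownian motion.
d(3*B_t^6/2) = (45*B_t^4/2) dt + (9*B_t^5) dB_t

Itô's formula for f(B_t) gives d f(B_t) = f'(B_t) dB_t + (1/2) f''(B_t) dt. Compute derivatives of f(x) = 3*x^6/2:
  f'(x)  = 9*x^5
  f''(x) = 45*x^4
Substitute x = B_t and multiply the f'' term by 1/2:
  drift     = (1/2) * (45*x^4) evaluated at B_t = 45*B_t^4/2
  diffusion = (9*x^5) evaluated at B_t = 9*B_t^5
Therefore d(3*B_t^6/2) = (45*B_t^4/2) dt + (9*B_t^5) dB_t.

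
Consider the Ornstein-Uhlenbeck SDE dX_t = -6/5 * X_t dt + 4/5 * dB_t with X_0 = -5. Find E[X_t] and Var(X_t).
E[X_t] = -5*exp(-6*t/5); Var(X_t) = 4/15 - 4*exp(-12*t/5)/15

The OU SDE dX = -theta X dt + sigma dB admits the integrating factor exp(theta t): d(exp(theta t) X_t) = sigma exp(theta t) dB_t. Integrating from 0 to t:
  X_t = x_0 * exp(-theta t) + sigma * int_0^t exp(-theta (t-s)) dB_s.
The Itô integral has mean 0 and (by the Itô isometry) variance sigma^2 * int_0^t exp(-2 theta (t - s)) ds = sigma^2 * (1 - exp(-2 theta t)) / (2 theta).
With theta = 6/5, sigma = 4/5, x_0 = -5:
  E[X_t] = -5 * exp(-6/5 t) = -5*exp(-6*t/5)
  Var(X_t) = (4/5)^2 * (1 - exp(-2*6/5 t)) / (2 * 6/5) = 4/15 - 4*exp(-12*t/5)/15.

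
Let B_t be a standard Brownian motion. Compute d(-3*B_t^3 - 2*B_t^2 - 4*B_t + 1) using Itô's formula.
d(-3*B_t^3 - 2*B_t^2 - 4*B_t + 1) = (-9*B_t - 2) dt + (-9*B_t^2 - 4*B_t - 4) dB_t

Itô's formula for f(B_t) gives d f(B_t) = f'(B_t) dB_t + (1/2) f''(B_t) dt. Compute derivatives of f(x) = -3*x^3 - 2*x^2 - 4*x + 1:
  f'(x)  = -9*x^2 - 4*x - 4
  f''(x) = -18*x - 4
Substitute x = B_t and multiply the f'' term by 1/2:
  drift     = (1/2) * (-18*x - 4) evaluated at B_t = -9*B_t - 2
  diffusion = (-9*x^2 - 4*x - 4) evaluated at B_t = -9*B_t^2 - 4*B_t - 4
Therefore d(-3*B_t^3 - 2*B_t^2 - 4*B_t + 1) = (-9*B_t - 2) dt + (-9*B_t^2 - 4*B_t - 4) dB_t.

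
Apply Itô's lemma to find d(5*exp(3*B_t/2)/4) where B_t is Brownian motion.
d(5*exp(3*B_t/2)/4) = (45*exp(3*B_t/2)/32) dt + (15*exp(3*B_t/2)/8) dB_t

Itô's formula for f(B_t) gives d f(B_t) = f'(B_t) dB_t + (1/2) f''(B_t) dt. Compute derivatives of f(x) = 5*exp(3*x/2)/4:
  f'(x)  = 15*exp(3*x/2)/8
  f''(x) = 45*exp(3*x/2)/16
Substitute x = B_t and multiply the f'' term by 1/2:
  drift     = (1/2) * (45*exp(3*x/2)/16) evaluated at B_t = 45*exp(3*B_t/2)/32
  diffusion = (15*exp(3*x/2)/8) evaluated at B_t = 15*exp(3*B_t/2)/8
Therefore d(5*exp(3*B_t/2)/4) = (45*exp(3*B_t/2)/32) dt + (15*exp(3*B_t/2)/8) dB_t.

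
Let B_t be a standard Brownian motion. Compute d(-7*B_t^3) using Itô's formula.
d(-7*B_t^3) = (-21*B_t) dt + (-21*B_t^2) dB_t

Itô's formula for f(B_t) gives d f(B_t) = f'(B_t) dB_t + (1/2) f''(B_t) dt. Compute derivatives of f(x) = -7*x^3:
  f'(x)  = -21*x^2
  f''(x) = -42*x
Substitute x = B_t and multiply the f'' term by 1/2:
  drift     = (1/2) * (-42*x) evaluated at B_t = -21*B_t
  diffusion = (-21*x^2) evaluated at B_t = -21*B_t^2
Therefore d(-7*B_t^3) = (-21*B_t) dt + (-21*B_t^2) dB_t.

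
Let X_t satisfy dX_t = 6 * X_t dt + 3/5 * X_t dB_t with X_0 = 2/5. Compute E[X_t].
E[X_t] = 2*exp(6*t)/5

For GBM dX = mu X dt + sigma X dB with X_0 = x_0, apply Itô to Y = log X: dY = (mu - sigma^2/2) dt + sigma dB, so Y_t = log(x_0) + (mu - sigma^2/2) t + sigma B_t and hence X_t = x_0 * exp((mu - sigma^2/2) t + sigma B_t).
With mu = 6, sigma = 3/5, x_0 = 2/5, this gives:
  X_t = 2/5 * exp((291/50) * t + (3/5) * B_t).
Since sigma*B_t ~ Normal(0, sigma^2 t), E[exp(sigma*B_t)] = exp(sigma^2 t / 2); so E[X_t] = x_0 * exp((mu - sigma^2/2) t) * exp(sigma^2 t / 2) = x_0 * exp(mu t) = 2*exp(6*t)/5.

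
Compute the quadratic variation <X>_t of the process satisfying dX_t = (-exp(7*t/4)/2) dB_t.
<X>_t = exp(7*t/2)/14 - 1/14

For an Itô process dX_t = a(t) dt + b(t) dB_t, the quadratic variation is <X>_t = int_0^t b(s)^2 ds (the drift term does not contribute). Here b(s) = -exp(7*s/4)/2, so
  b(s)^2 = exp(7*s/2)/4.
Integrating from 0 to t:
  <X>_t = int_0^t (exp(7*s/2)/4) ds = exp(7*t/2)/14 - 1/14.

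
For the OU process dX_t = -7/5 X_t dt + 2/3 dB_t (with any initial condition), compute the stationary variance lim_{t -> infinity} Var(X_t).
lim Var(X_t) = 10/63

The OU SDE dX = -theta X dt + sigma dB admits the integrating factor exp(theta t): d(exp(theta t) X_t) = sigma exp(theta t) dB_t. Integrating from 0 to t gives X_t = x_0 * exp(-theta t) + sigma * int_0^t exp(-theta (t-s)) dB_s for any initial x_0. The Itô integral has variance (by the Itô isometry) sigma^2 * int_0^t exp(-2 theta (t - s)) ds = sigma^2 * (1 - exp(-2 theta t)) / (2 theta), independent of x_0.
With theta = 7/5, sigma = 2/3:
  Var(X_t) = (2/3)^2 * (1 - exp(-2*7/5 t)) / (2 * 7/5) = 10/63 - 10*exp(-14*t/5)/63.
As t -> infinity, exp(-2*7/5 t) -> 0, so the stationary variance is sigma^2 / (2 theta) = 10/63.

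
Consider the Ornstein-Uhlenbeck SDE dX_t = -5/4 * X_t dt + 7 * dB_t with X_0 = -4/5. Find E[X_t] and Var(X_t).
E[X_t] = -4*exp(-5*t/4)/5; Var(X_t) = 98/5 - 98*exp(-5*t/2)/5

The OU SDE dX = -theta X dt + sigma dB admits the integrating factor exp(theta t): d(exp(theta t) X_t) = sigma exp(theta t) dB_t. Integrating from 0 to t:
  X_t = x_0 * exp(-theta t) + sigma * int_0^t exp(-theta (t-s)) dB_s.
The Itô integral has mean 0 and (by the Itô isometry) variance sigma^2 * int_0^t exp(-2 theta (t - s)) ds = sigma^2 * (1 - exp(-2 theta t)) / (2 theta).
With theta = 5/4, sigma = 7, x_0 = -4/5:
  E[X_t] = -4/5 * exp(-5/4 t) = -4*exp(-5*t/4)/5
  Var(X_t) = (7)^2 * (1 - exp(-2*5/4 t)) / (2 * 5/4) = 98/5 - 98*exp(-5*t/2)/5.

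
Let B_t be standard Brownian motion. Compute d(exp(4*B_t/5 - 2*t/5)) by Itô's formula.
d(exp(4*B_t/5 - 2*t/5)) = (-2*exp(4*B_t/5 - 2*t/5)/25) dt + (4*exp(4*B_t/5 - 2*t/5)/5) dB_t

Itô's formula for f(t, x): d f(t, B_t) = (f_t + (1/2) f_xx) dt + f_x dB_t. Compute partials of f(t, x) = exp(-2*t/5 + 4*x/5):
  f_t(t,x)  = -2*exp(-2*t/5 + 4*x/5)/5
  f_x(t,x)  = 4*exp(-2*t/5 + 4*x/5)/5
  f_xx(t,x) = 16*exp(-2*t/5 + 4*x/5)/25
Assemble drift = f_t + (1/2) f_xx = -2*exp(-2*t/5 + 4*x/5)/25 and diffusion = f_x = 4*exp(-2*t/5 + 4*x/5)/5. Substituting x = B_t:
  d(exp(4*B_t/5 - 2*t/5)) = (-2*exp(4*B_t/5 - 2*t/5)/25) dt + (4*exp(4*B_t/5 - 2*t/5)/5) dB_t.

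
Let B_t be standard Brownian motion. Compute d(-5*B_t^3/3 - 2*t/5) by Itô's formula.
d(-5*B_t^3/3 - 2*t/5) = (-5*B_t - 2/5) dt + (-5*B_t^2) dB_t

Itô's formula for f(t, x): d f(t, B_t) = (f_t + (1/2) f_xx) dt + f_x dB_t. Compute partials of f(t, x) = -2*t/5 - 5*x^3/3:
  f_t(t,x)  = -2/5
  f_x(t,x)  = -5*x^2
  f_xx(t,x) = -10*x
Assemble drift = f_t + (1/2) f_xx = -5*x - 2/5 and diffusion = f_x = -5*x^2. Substituting x = B_t:
  d(-5*B_t^3/3 - 2*t/5) = (-5*B_t - 2/5) dt + (-5*B_t^2) dB_t.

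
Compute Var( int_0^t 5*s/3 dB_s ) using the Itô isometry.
Var = 25*t^3/27

The Itô integral of a deterministic integrand f(s) has mean 0 because each increment f(s) * (B_{s+ds} - B_s) has mean 0. By the Itô isometry:
  Var( int_0^t f(s) dB_s ) = E[ (int_0^t f(s) dB_s)^2 ] = int_0^t f(s)^2 ds.
Here f(s) = 5*s/3, so f(s)^2 = 25*s^2/9. Integrate:
  int_0^t (25*s^2/9) ds = 25*t^3/27.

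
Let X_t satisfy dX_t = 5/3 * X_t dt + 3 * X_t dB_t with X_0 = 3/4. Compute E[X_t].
E[X_t] = 3*exp(5*t/3)/4

For GBM dX = mu X dt + sigma X dB with X_0 = x_0, apply Itô to Y = log X: dY = (mu - sigma^2/2) dt + sigma dB, so Y_t = log(x_0) + (mu - sigma^2/2) t + sigma B_t and hence X_t = x_0 * exp((mu - sigma^2/2) t + sigma B_t).
With mu = 5/3, sigma = 3, x_0 = 3/4, this gives:
  X_t = 3/4 * exp((-17/6) * t + (3) * B_t).
Since sigma*B_t ~ Normal(0, sigma^2 t), E[exp(sigma*B_t)] = exp(sigma^2 t / 2); so E[X_t] = x_0 * exp((mu - sigma^2/2) t) * exp(sigma^2 t / 2) = x_0 * exp(mu t) = 3*exp(5*t/3)/4.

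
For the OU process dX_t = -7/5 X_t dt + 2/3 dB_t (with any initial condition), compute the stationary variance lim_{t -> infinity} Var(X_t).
lim Var(X_t) = 10/63

The OU SDE dX = -theta X dt + sigma dB admits the integrating factor exp(theta t): d(exp(theta t) X_t) = sigma exp(theta t) dB_t. Integrating from 0 to t gives X_t = x_0 * exp(-theta t) + sigma * int_0^t exp(-theta (t-s)) dB_s for any initial x_0. The Itô integral has variance (by the Itô isometry) sigma^2 * int_0^t exp(-2 theta (t - s)) ds = sigma^2 * (1 - exp(-2 theta t)) / (2 theta), independent of x_0.
With theta = 7/5, sigma = 2/3:
  Var(X_t) = (2/3)^2 * (1 - exp(-2*7/5 t)) / (2 * 7/5) = 10/63 - 10*exp(-14*t/5)/63.
As t -> infinity, exp(-2*7/5 t) -> 0, so the stationary variance is sigma^2 / (2 theta) = 10/63.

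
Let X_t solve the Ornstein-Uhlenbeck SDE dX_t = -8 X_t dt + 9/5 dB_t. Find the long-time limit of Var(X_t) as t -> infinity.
lim Var(X_t) = 81/400

The OU SDE dX = -theta X dt + sigma dB admits the integrating factor exp(theta t): d(exp(theta t) X_t) = sigma exp(theta t) dB_t. Integrating from 0 to t gives X_t = x_0 * exp(-theta t) + sigma * int_0^t exp(-theta (t-s)) dB_s for any initial x_0. The Itô integral has variance (by the Itô isometry) sigma^2 * int_0^t exp(-2 theta (t - s)) ds = sigma^2 * (1 - exp(-2 theta t)) / (2 theta), independent of x_0.
With theta = 8, sigma = 9/5:
  Var(X_t) = (9/5)^2 * (1 - exp(-2*8 t)) / (2 * 8) = 81/400 - 81*exp(-16*t)/400.
As t -> infinity, exp(-2*8 t) -> 0, so the stationary variance is sigma^2 / (2 theta) = 81/400.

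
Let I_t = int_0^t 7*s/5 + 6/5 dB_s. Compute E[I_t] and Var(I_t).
E[I_t] = 0; Var(I_t) = t*(49*t^2 + 126*t + 108)/75

The Itô integral of a deterministic integrand f(s) has mean 0 because each increment f(s) * (B_{s+ds} - B_s) has mean 0. By the Itô isometry:
  Var( int_0^t f(s) dB_s ) = E[ (int_0^t f(s) dB_s)^2 ] = int_0^t f(s)^2 ds.
Here f(s) = 7*s/5 + 6/5, so f(s)^2 = (7*s + 6)^2/25. Integrate:
  int_0^t ((7*s + 6)^2/25) ds = t*(49*t^2 + 126*t + 108)/75.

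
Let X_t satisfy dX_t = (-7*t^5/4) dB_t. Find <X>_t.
<X>_t = 49*t^11/176

For an Itô process dX_t = a(t) dt + b(t) dB_t, the quadratic variation is <X>_t = int_0^t b(s)^2 ds (the drift term does not contribute). Here b(s) = -7*s^5/4, so
  b(s)^2 = 49*s^10/16.
Integrating from 0 to t:
  <X>_t = int_0^t (49*s^10/16) ds = 49*t^11/176.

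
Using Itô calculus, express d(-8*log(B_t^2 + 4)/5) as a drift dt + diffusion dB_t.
d(-8*log(B_t^2 + 4)/5) = (8*(B_t^2 - 4)/(5*(B_t^2 + 4)^2)) dt + (-16*B_t/(5*B_t^2 + 20)) dB_t

Itô's formula for f(B_t) gives d f(B_t) = f'(B_t) dB_t + (1/2) f''(B_t) dt. Compute derivatives of f(x) = -8*log(x^2 + 4)/5:
  f'(x)  = -16*x/(5*x^2 + 20)
  f''(x) = 16*(x^2 - 4)/(5*(x^2 + 4)^2)
Substitute x = B_t and multiply the f'' term by 1/2:
  drift     = (1/2) * (16*(x^2 - 4)/(5*(x^2 + 4)^2)) evaluated at B_t = 8*(B_t^2 - 4)/(5*(B_t^2 + 4)^2)
  diffusion = (-16*x/(5*x^2 + 20)) evaluated at B_t = -16*B_t/(5*B_t^2 + 20)
Therefore d(-8*log(B_t^2 + 4)/5) = (8*(B_t^2 - 4)/(5*(B_t^2 + 4)^2)) dt + (-16*B_t/(5*B_t^2 + 20)) dB_t.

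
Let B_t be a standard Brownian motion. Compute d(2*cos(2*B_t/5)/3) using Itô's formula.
d(2*cos(2*B_t/5)/3) = (-4*cos(2*B_t/5)/75) dt + (-4*sin(2*B_t/5)/15) dB_t

Itô's formula for f(B_t) gives d f(B_t) = f'(B_t) dB_t + (1/2) f''(B_t) dt. Compute derivatives of f(x) = 2*cos(2*x/5)/3:
  f'(x)  = -4*sin(2*x/5)/15
  f''(x) = -8*cos(2*x/5)/75
Substitute x = B_t and multiply the f'' term by 1/2:
  drift     = (1/2) * (-8*cos(2*x/5)/75) evaluated at B_t = -4*cos(2*B_t/5)/75
  diffusion = (-4*sin(2*x/5)/15) evaluated at B_t = -4*sin(2*B_t/5)/15
Therefore d(2*cos(2*B_t/5)/3) = (-4*cos(2*B_t/5)/75) dt + (-4*sin(2*B_t/5)/15) dB_t.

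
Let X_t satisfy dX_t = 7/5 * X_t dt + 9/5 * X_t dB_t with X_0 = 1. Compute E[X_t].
E[X_t] = exp(7*t/5)

For GBM dX = mu X dt + sigma X dB with X_0 = x_0, apply Itô to Y = log X: dY = (mu - sigma^2/2) dt + sigma dB, so Y_t = log(x_0) + (mu - sigma^2/2) t + sigma B_t and hence X_t = x_0 * exp((mu - sigma^2/2) t + sigma B_t).
With mu = 7/5, sigma = 9/5, x_0 = 1, this gives:
  X_t = 1 * exp((-11/50) * t + (9/5) * B_t).
Since sigma*B_t ~ Normal(0, sigma^2 t), E[exp(sigma*B_t)] = exp(sigma^2 t / 2); so E[X_t] = x_0 * exp((mu - sigma^2/2) t) * exp(sigma^2 t / 2) = x_0 * exp(mu t) = exp(7*t/5).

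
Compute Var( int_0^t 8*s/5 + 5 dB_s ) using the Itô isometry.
Var = t*(64*t^2 + 600*t + 1875)/75

The Itô integral of a deterministic integrand f(s) has mean 0 because each increment f(s) * (B_{s+ds} - B_s) has mean 0. By the Itô isometry:
  Var( int_0^t f(s) dB_s ) = E[ (int_0^t f(s) dB_s)^2 ] = int_0^t f(s)^2 ds.
Here f(s) = 8*s/5 + 5, so f(s)^2 = (8*s + 25)^2/25. Integrate:
  int_0^t ((8*s + 25)^2/25) ds = t*(64*t^2 + 600*t + 1875)/75.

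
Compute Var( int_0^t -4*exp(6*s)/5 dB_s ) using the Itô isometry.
Var = 4*exp(12*t)/75 - 4/75

The Itô integral of a deterministic integrand f(s) has mean 0 because each increment f(s) * (B_{s+ds} - B_s) has mean 0. By the Itô isometry:
  Var( int_0^t f(s) dB_s ) = E[ (int_0^t f(s) dB_s)^2 ] = int_0^t f(s)^2 ds.
Here f(s) = -4*exp(6*s)/5, so f(s)^2 = 16*exp(12*s)/25. Integrate:
  int_0^t (16*exp(12*s)/25) ds = 4*exp(12*t)/75 - 4/75.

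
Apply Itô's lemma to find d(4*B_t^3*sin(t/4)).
d(4*B_t^3*sin(t/4)) = (B_t*(B_t^2*cos(t/4) + 12*sin(t/4))) dt + (12*B_t^2*sin(t/4)) dB_t

Itô's formula for f(t, x): d f(t, B_t) = (f_t + (1/2) f_xx) dt + f_x dB_t. Compute partials of f(t, x) = 4*x^3*sin(t/4):
  f_t(t,x)  = x^3*cos(t/4)
  f_x(t,x)  = 12*x^2*sin(t/4)
  f_xx(t,x) = 24*x*sin(t/4)
Assemble drift = f_t + (1/2) f_xx = x*(x^2*cos(t/4) + 12*sin(t/4)) and diffusion = f_x = 12*x^2*sin(t/4). Substituting x = B_t:
  d(4*B_t^3*sin(t/4)) = (B_t*(B_t^2*cos(t/4) + 12*sin(t/4))) dt + (12*B_t^2*sin(t/4)) dB_t.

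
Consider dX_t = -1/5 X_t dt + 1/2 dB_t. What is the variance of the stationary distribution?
lim Var(X_t) = 5/8

The OU SDE dX = -theta X dt + sigma dB admits the integrating factor exp(theta t): d(exp(theta t) X_t) = sigma exp(theta t) dB_t. Integrating from 0 to t gives X_t = x_0 * exp(-theta t) + sigma * int_0^t exp(-theta (t-s)) dB_s for any initial x_0. The Itô integral has variance (by the Itô isometry) sigma^2 * int_0^t exp(-2 theta (t - s)) ds = sigma^2 * (1 - exp(-2 theta t)) / (2 theta), independent of x_0.
With theta = 1/5, sigma = 1/2:
  Var(X_t) = (1/2)^2 * (1 - exp(-2*1/5 t)) / (2 * 1/5) = 5/8 - 5*exp(-2*t/5)/8.
As t -> infinity, exp(-2*1/5 t) -> 0, so the stationary variance is sigma^2 / (2 theta) = 5/8.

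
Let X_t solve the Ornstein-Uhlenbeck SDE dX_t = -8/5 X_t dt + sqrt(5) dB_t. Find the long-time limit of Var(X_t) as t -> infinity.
lim Var(X_t) = 25/16

The OU SDE dX = -theta X dt + sigma dB admits the integrating factor exp(theta t): d(exp(theta t) X_t) = sigma exp(theta t) dB_t. Integrating from 0 to t gives X_t = x_0 * exp(-theta t) + sigma * int_0^t exp(-theta (t-s)) dB_s for any initial x_0. The Itô integral has variance (by the Itô isometry) sigma^2 * int_0^t exp(-2 theta (t - s)) ds = sigma^2 * (1 - exp(-2 theta t)) / (2 theta), independent of x_0.
With theta = 8/5, sigma = sqrt(5):
  Var(X_t) = (sqrt(5))^2 * (1 - exp(-2*8/5 t)) / (2 * 8/5) = 25/16 - 25*exp(-16*t/5)/16.
As t -> infinity, exp(-2*8/5 t) -> 0, so the stationary variance is sigma^2 / (2 theta) = 25/16.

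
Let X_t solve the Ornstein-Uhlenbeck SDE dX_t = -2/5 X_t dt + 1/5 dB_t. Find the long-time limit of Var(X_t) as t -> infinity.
lim Var(X_t) = 1/20

The OU SDE dX = -theta X dt + sigma dB admits the integrating factor exp(theta t): d(exp(theta t) X_t) = sigma exp(theta t) dB_t. Integrating from 0 to t gives X_t = x_0 * exp(-theta t) + sigma * int_0^t exp(-theta (t-s)) dB_s for any initial x_0. The Itô integral has variance (by the Itô isometry) sigma^2 * int_0^t exp(-2 theta (t - s)) ds = sigma^2 * (1 - exp(-2 theta t)) / (2 theta), independent of x_0.
With theta = 2/5, sigma = 1/5:
  Var(X_t) = (1/5)^2 * (1 - exp(-2*2/5 t)) / (2 * 2/5) = 1/20 - exp(-4*t/5)/20.
As t -> infinity, exp(-2*2/5 t) -> 0, so the stationary variance is sigma^2 / (2 theta) = 1/20.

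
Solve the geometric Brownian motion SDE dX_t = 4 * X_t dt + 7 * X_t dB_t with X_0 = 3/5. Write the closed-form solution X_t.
X_t = 3/5 * exp((-41/2) * t + (7) * B_t)

For GBM dX = mu X dt + sigma X dB with X_0 = x_0, apply Itô to Y = log X: dY = (mu - sigma^2/2) dt + sigma dB, so Y_t = log(x_0) + (mu - sigma^2/2) t + sigma B_t and hence X_t = x_0 * exp((mu - sigma^2/2) t + sigma B_t).
With mu = 4, sigma = 7, x_0 = 3/5, this gives:
  X_t = 3/5 * exp((-41/2) * t + (7) * B_t).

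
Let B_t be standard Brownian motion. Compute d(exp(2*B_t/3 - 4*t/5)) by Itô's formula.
d(exp(2*B_t/3 - 4*t/5)) = (-26*exp(2*B_t/3 - 4*t/5)/45) dt + (2*exp(2*B_t/3 - 4*t/5)/3) dB_t

Itô's formula for f(t, x): d f(t, B_t) = (f_t + (1/2) f_xx) dt + f_x dB_t. Compute partials of f(t, x) = exp(-4*t/5 + 2*x/3):
  f_t(t,x)  = -4*exp(-4*t/5 + 2*x/3)/5
  f_x(t,x)  = 2*exp(-4*t/5 + 2*x/3)/3
  f_xx(t,x) = 4*exp(-4*t/5 + 2*x/3)/9
Assemble drift = f_t + (1/2) f_xx = -26*exp(-4*t/5 + 2*x/3)/45 and diffusion = f_x = 2*exp(-4*t/5 + 2*x/3)/3. Substituting x = B_t:
  d(exp(2*B_t/3 - 4*t/5)) = (-26*exp(2*B_t/3 - 4*t/5)/45) dt + (2*exp(2*B_t/3 - 4*t/5)/3) dB_t.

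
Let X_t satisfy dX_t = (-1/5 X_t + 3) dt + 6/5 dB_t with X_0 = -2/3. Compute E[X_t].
E[X_t] = 15 - 47*exp(-t/5)/3

Taking expectations and using E[dB_t] = 0, the mean m(t) = E[X_t] satisfies the ODE m'(t) = a m(t) + b with m(0) = x_0. With a = -1/5, b = 3, x_0 = -2/3, the solution is
  m(t) = x_0 * exp(a t) + (b/a) * (exp(a t) - 1)
       = (-2/3) * exp((-1/5) t) + (3/(-1/5)) * (exp((-1/5) t) - 1)
       = 15 - 47*exp(-t/5)/3.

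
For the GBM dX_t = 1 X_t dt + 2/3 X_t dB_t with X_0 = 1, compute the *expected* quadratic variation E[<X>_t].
E[<X>_t] = 2*exp(22*t/9)/11 - 2/11

<X>_t = int_0^t ((2/3) * X_s)^2 ds. Taking expectation inside the integral: E[<X>_t] = (2/3)^2 * int_0^t E[X_s^2] ds. For GBM, E[X_s^2] = x_0^2 * exp((2 mu + sigma^2) s). Integrating:
  E[<X>_t] = (2/3)^2 * 1^2 * (exp((2*1 + (2/3)^2) t) - 1) / (2*1 + (2/3)^2)
           = (2/3)^2 * 1^2 * (exp((22/9) t) - 1) / (22/9) = 2*exp(22*t/9)/11 - 2/11.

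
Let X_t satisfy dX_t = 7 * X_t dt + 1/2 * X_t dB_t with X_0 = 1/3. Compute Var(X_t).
Var(X_t) = (exp(t/4) - 1)*exp(14*t)/9

For GBM dX = mu X dt + sigma X dB with X_0 = x_0, apply Itô to Y = log X: dY = (mu - sigma^2/2) dt + sigma dB, so Y_t = log(x_0) + (mu - sigma^2/2) t + sigma B_t and hence X_t = x_0 * exp((mu - sigma^2/2) t + sigma B_t).
With mu = 7, sigma = 1/2, x_0 = 1/3, this gives:
  X_t = 1/3 * exp((55/8) * t + (1/2) * B_t).
Since sigma*B_t ~ Normal(0, sigma^2 t), E[exp(sigma*B_t)] = exp(sigma^2 t / 2); so E[X_t] = x_0 * exp((mu - sigma^2/2) t) * exp(sigma^2 t / 2) = x_0 * exp(mu t) = exp(7*t)/3.
Var(X_t) = E[X_t^2] - (E[X_t])^2 = x_0^2 * exp(2 mu t) * (exp(sigma^2 t) - 1) = (exp(t/4) - 1)*exp(14*t)/9.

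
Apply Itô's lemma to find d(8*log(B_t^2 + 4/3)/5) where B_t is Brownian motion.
d(8*log(B_t^2 + 4/3)/5) = (24*(4 - 3*B_t^2)/(5*(3*B_t^2 + 4)^2)) dt + (48*B_t/(5*(3*B_t^2 + 4))) dB_t

Itô's formula for f(B_t) gives d f(B_t) = f'(B_t) dB_t + (1/2) f''(B_t) dt. Compute derivatives of f(x) = 8*log(x^2 + 4/3)/5:
  f'(x)  = 48*x/(5*(3*x^2 + 4))
  f''(x) = 48*(4 - 3*x^2)/(5*(3*x^2 + 4)^2)
Substitute x = B_t and multiply the f'' term by 1/2:
  drift     = (1/2) * (48*(4 - 3*x^2)/(5*(3*x^2 + 4)^2)) evaluated at B_t = 24*(4 - 3*B_t^2)/(5*(3*B_t^2 + 4)^2)
  diffusion = (48*x/(5*(3*x^2 + 4))) evaluated at B_t = 48*B_t/(5*(3*B_t^2 + 4))
Therefore d(8*log(B_t^2 + 4/3)/5) = (24*(4 - 3*B_t^2)/(5*(3*B_t^2 + 4)^2)) dt + (48*B_t/(5*(3*B_t^2 + 4))) dB_t.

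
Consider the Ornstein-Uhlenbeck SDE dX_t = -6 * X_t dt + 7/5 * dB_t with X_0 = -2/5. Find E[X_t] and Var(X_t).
E[X_t] = -2*exp(-6*t)/5; Var(X_t) = 49/300 - 49*exp(-12*t)/300

The OU SDE dX = -theta X dt + sigma dB admits the integrating factor exp(theta t): d(exp(theta t) X_t) = sigma exp(theta t) dB_t. Integrating from 0 to t:
  X_t = x_0 * exp(-theta t) + sigma * int_0^t exp(-theta (t-s)) dB_s.
The Itô integral has mean 0 and (by the Itô isometry) variance sigma^2 * int_0^t exp(-2 theta (t - s)) ds = sigma^2 * (1 - exp(-2 theta t)) / (2 theta).
With theta = 6, sigma = 7/5, x_0 = -2/5:
  E[X_t] = -2/5 * exp(-6 t) = -2*exp(-6*t)/5
  Var(X_t) = (7/5)^2 * (1 - exp(-2*6 t)) / (2 * 6) = 49/300 - 49*exp(-12*t)/300.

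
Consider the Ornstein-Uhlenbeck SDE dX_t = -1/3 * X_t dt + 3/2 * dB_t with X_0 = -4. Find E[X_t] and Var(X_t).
E[X_t] = -4*exp(-t/3); Var(X_t) = 27/8 - 27*exp(-2*t/3)/8

The OU SDE dX = -theta X dt + sigma dB admits the integrating factor exp(theta t): d(exp(theta t) X_t) = sigma exp(theta t) dB_t. Integrating from 0 to t:
  X_t = x_0 * exp(-theta t) + sigma * int_0^t exp(-theta (t-s)) dB_s.
The Itô integral has mean 0 and (by the Itô isometry) variance sigma^2 * int_0^t exp(-2 theta (t - s)) ds = sigma^2 * (1 - exp(-2 theta t)) / (2 theta).
With theta = 1/3, sigma = 3/2, x_0 = -4:
  E[X_t] = -4 * exp(-1/3 t) = -4*exp(-t/3)
  Var(X_t) = (3/2)^2 * (1 - exp(-2*1/3 t)) / (2 * 1/3) = 27/8 - 27*exp(-2*t/3)/8.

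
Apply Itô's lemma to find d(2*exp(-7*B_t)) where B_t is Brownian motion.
d(2*exp(-7*B_t)) = (49*exp(-7*B_t)) dt + (-14*exp(-7*B_t)) dB_t

Itô's formula for f(B_t) gives d f(B_t) = f'(B_t) dB_t + (1/2) f''(B_t) dt. Compute derivatives of f(x) = 2*exp(-7*x):
  f'(x)  = -14*exp(-7*x)
  f''(x) = 98*exp(-7*x)
Substitute x = B_t and multiply the f'' term by 1/2:
  drift     = (1/2) * (98*exp(-7*x)) evaluated at B_t = 49*exp(-7*B_t)
  diffusion = (-14*exp(-7*x)) evaluated at B_t = -14*exp(-7*B_t)
Therefore d(2*exp(-7*B_t)) = (49*exp(-7*B_t)) dt + (-14*exp(-7*B_t)) dB_t.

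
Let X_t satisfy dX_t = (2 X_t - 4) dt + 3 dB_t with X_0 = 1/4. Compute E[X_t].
E[X_t] = 2 - 7*exp(2*t)/4

Taking expectations and using E[dB_t] = 0, the mean m(t) = E[X_t] satisfies the ODE m'(t) = a m(t) + b with m(0) = x_0. With a = 2, b = -4, x_0 = 1/4, the solution is
  m(t) = x_0 * exp(a t) + (b/a) * (exp(a t) - 1)
       = (1/4) * exp(2 t) + ((-4)/2) * (exp(2 t) - 1)
       = 2 - 7*exp(2*t)/4.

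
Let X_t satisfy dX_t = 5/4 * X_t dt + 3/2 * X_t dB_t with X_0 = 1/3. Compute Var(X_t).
Var(X_t) = (exp(9*t/4) - 1)*exp(5*t/2)/9

For GBM dX = mu X dt + sigma X dB with X_0 = x_0, apply Itô to Y = log X: dY = (mu - sigma^2/2) dt + sigma dB, so Y_t = log(x_0) + (mu - sigma^2/2) t + sigma B_t and hence X_t = x_0 * exp((mu - sigma^2/2) t + sigma B_t).
With mu = 5/4, sigma = 3/2, x_0 = 1/3, this gives:
  X_t = 1/3 * exp((1/8) * t + (3/2) * B_t).
Since sigma*B_t ~ Normal(0, sigma^2 t), E[exp(sigma*B_t)] = exp(sigma^2 t / 2); so E[X_t] = x_0 * exp((mu - sigma^2/2) t) * exp(sigma^2 t / 2) = x_0 * exp(mu t) = exp(5*t/4)/3.
Var(X_t) = E[X_t^2] - (E[X_t])^2 = x_0^2 * exp(2 mu t) * (exp(sigma^2 t) - 1) = (exp(9*t/4) - 1)*exp(5*t/2)/9.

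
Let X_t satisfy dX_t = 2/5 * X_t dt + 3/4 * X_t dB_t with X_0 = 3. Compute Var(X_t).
Var(X_t) = 9*(exp(9*t/16) - 1)*exp(4*t/5)

For GBM dX = mu X dt + sigma X dB with X_0 = x_0, apply Itô to Y = log X: dY = (mu - sigma^2/2) dt + sigma dB, so Y_t = log(x_0) + (mu - sigma^2/2) t + sigma B_t and hence X_t = x_0 * exp((mu - sigma^2/2) t + sigma B_t).
With mu = 2/5, sigma = 3/4, x_0 = 3, this gives:
  X_t = 3 * exp((19/160) * t + (3/4) * B_t).
Since sigma*B_t ~ Normal(0, sigma^2 t), E[exp(sigma*B_t)] = exp(sigma^2 t / 2); so E[X_t] = x_0 * exp((mu - sigma^2/2) t) * exp(sigma^2 t / 2) = x_0 * exp(mu t) = 3*exp(2*t/5).
Var(X_t) = E[X_t^2] - (E[X_t])^2 = x_0^2 * exp(2 mu t) * (exp(sigma^2 t) - 1) = 9*(exp(9*t/16) - 1)*exp(4*t/5).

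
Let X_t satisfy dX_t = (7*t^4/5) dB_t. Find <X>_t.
<X>_t = 49*t^9/225

For an Itô process dX_t = a(t) dt + b(t) dB_t, the quadratic variation is <X>_t = int_0^t b(s)^2 ds (the drift term does not contribute). Here b(s) = 7*s^4/5, so
  b(s)^2 = 49*s^8/25.
Integrating from 0 to t:
  <X>_t = int_0^t (49*s^8/25) ds = 49*t^9/225.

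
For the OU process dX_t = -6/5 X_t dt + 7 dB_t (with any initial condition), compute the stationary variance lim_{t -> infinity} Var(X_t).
lim Var(X_t) = 245/12

The OU SDE dX = -theta X dt + sigma dB admits the integrating factor exp(theta t): d(exp(theta t) X_t) = sigma exp(theta t) dB_t. Integrating from 0 to t gives X_t = x_0 * exp(-theta t) + sigma * int_0^t exp(-theta (t-s)) dB_s for any initial x_0. The Itô integral has variance (by the Itô isometry) sigma^2 * int_0^t exp(-2 theta (t - s)) ds = sigma^2 * (1 - exp(-2 theta t)) / (2 theta), independent of x_0.
With theta = 6/5, sigma = 7:
  Var(X_t) = (7)^2 * (1 - exp(-2*6/5 t)) / (2 * 6/5) = 245/12 - 245*exp(-12*t/5)/12.
As t -> infinity, exp(-2*6/5 t) -> 0, so the stationary variance is sigma^2 / (2 theta) = 245/12.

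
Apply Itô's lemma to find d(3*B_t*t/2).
d(3*B_t*t/2) = (3*B_t/2) dt + (3*t/2) dB_t

Itô's formula for f(t, x): d f(t, B_t) = (f_t + (1/2) f_xx) dt + f_x dB_t. Compute partials of f(t, x) = 3*t*x/2:
  f_t(t,x)  = 3*x/2
  f_x(t,x)  = 3*t/2
  f_xx(t,x) = 0
Assemble drift = f_t + (1/2) f_xx = 3*x/2 and diffusion = f_x = 3*t/2. Substituting x = B_t:
  d(3*B_t*t/2) = (3*B_t/2) dt + (3*t/2) dB_t.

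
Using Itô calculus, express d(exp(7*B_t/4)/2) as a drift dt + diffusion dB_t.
d(exp(7*B_t/4)/2) = (49*exp(7*B_t/4)/64) dt + (7*exp(7*B_t/4)/8) dB_t

Itô's formula for f(B_t) gives d f(B_t) = f'(B_t) dB_t + (1/2) f''(B_t) dt. Compute derivatives of f(x) = exp(7*x/4)/2:
  f'(x)  = 7*exp(7*x/4)/8
  f''(x) = 49*exp(7*x/4)/32
Substitute x = B_t and multiply the f'' term by 1/2:
  drift     = (1/2) * (49*exp(7*x/4)/32) evaluated at B_t = 49*exp(7*B_t/4)/64
  diffusion = (7*exp(7*x/4)/8) evaluated at B_t = 7*exp(7*B_t/4)/8
Therefore d(exp(7*B_t/4)/2) = (49*exp(7*B_t/4)/64) dt + (7*exp(7*B_t/4)/8) dB_t.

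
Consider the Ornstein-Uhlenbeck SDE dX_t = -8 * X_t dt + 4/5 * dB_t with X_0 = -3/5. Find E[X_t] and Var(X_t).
E[X_t] = -3*exp(-8*t)/5; Var(X_t) = 1/25 - exp(-16*t)/25

The OU SDE dX = -theta X dt + sigma dB admits the integrating factor exp(theta t): d(exp(theta t) X_t) = sigma exp(theta t) dB_t. Integrating from 0 to t:
  X_t = x_0 * exp(-theta t) + sigma * int_0^t exp(-theta (t-s)) dB_s.
The Itô integral has mean 0 and (by the Itô isometry) variance sigma^2 * int_0^t exp(-2 theta (t - s)) ds = sigma^2 * (1 - exp(-2 theta t)) / (2 theta).
With theta = 8, sigma = 4/5, x_0 = -3/5:
  E[X_t] = -3/5 * exp(-8 t) = -3*exp(-8*t)/5
  Var(X_t) = (4/5)^2 * (1 - exp(-2*8 t)) / (2 * 8) = 1/25 - exp(-16*t)/25.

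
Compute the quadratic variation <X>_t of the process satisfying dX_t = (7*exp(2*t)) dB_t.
<X>_t = 49*exp(4*t)/4 - 49/4

For an Itô process dX_t = a(t) dt + b(t) dB_t, the quadratic variation is <X>_t = int_0^t b(s)^2 ds (the drift term does not contribute). Here b(s) = 7*exp(2*s), so
  b(s)^2 = 49*exp(4*s).
Integrating from 0 to t:
  <X>_t = int_0^t (49*exp(4*s)) ds = 49*exp(4*t)/4 - 49/4.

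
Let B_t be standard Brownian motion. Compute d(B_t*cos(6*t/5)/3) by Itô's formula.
d(B_t*cos(6*t/5)/3) = (-2*B_t*sin(6*t/5)/5) dt + (cos(6*t/5)/3) dB_t

Itô's formula for f(t, x): d f(t, B_t) = (f_t + (1/2) f_xx) dt + f_x dB_t. Compute partials of f(t, x) = x*cos(6*t/5)/3:
  f_t(t,x)  = -2*x*sin(6*t/5)/5
  f_x(t,x)  = cos(6*t/5)/3
  f_xx(t,x) = 0
Assemble drift = f_t + (1/2) f_xx = -2*x*sin(6*t/5)/5 and diffusion = f_x = cos(6*t/5)/3. Substituting x = B_t:
  d(B_t*cos(6*t/5)/3) = (-2*B_t*sin(6*t/5)/5) dt + (cos(6*t/5)/3) dB_t.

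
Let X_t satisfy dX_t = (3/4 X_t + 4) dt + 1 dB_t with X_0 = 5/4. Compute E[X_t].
E[X_t] = 79*exp(3*t/4)/12 - 16/3

Taking expectations and using E[dB_t] = 0, the mean m(t) = E[X_t] satisfies the ODE m'(t) = a m(t) + b with m(0) = x_0. With a = 3/4, b = 4, x_0 = 5/4, the solution is
  m(t) = x_0 * exp(a t) + (b/a) * (exp(a t) - 1)
       = (5/4) * exp((3/4) t) + (4/(3/4)) * (exp((3/4) t) - 1)
       = 79*exp(3*t/4)/12 - 16/3.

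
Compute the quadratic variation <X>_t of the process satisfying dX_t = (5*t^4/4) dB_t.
<X>_t = 25*t^9/144

For an Itô process dX_t = a(t) dt + b(t) dB_t, the quadratic variation is <X>_t = int_0^t b(s)^2 ds (the drift term does not contribute). Here b(s) = 5*s^4/4, so
  b(s)^2 = 25*s^8/16.
Integrating from 0 to t:
  <X>_t = int_0^t (25*s^8/16) ds = 25*t^9/144.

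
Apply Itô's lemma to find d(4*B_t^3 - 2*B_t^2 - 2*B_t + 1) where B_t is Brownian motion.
d(4*B_t^3 - 2*B_t^2 - 2*B_t + 1) = (12*B_t - 2) dt + (12*B_t^2 - 4*B_t - 2) dB_t

Itô's formula for f(B_t) gives d f(B_t) = f'(B_t) dB_t + (1/2) f''(B_t) dt. Compute derivatives of f(x) = 4*x^3 - 2*x^2 - 2*x + 1:
  f'(x)  = 12*x^2 - 4*x - 2
  f''(x) = 24*x - 4
Substitute x = B_t and multiply the f'' term by 1/2:
  drift     = (1/2) * (24*x - 4) evaluated at B_t = 12*B_t - 2
  diffusion = (12*x^2 - 4*x - 2) evaluated at B_t = 12*B_t^2 - 4*B_t - 2
Therefore d(4*B_t^3 - 2*B_t^2 - 2*B_t + 1) = (12*B_t - 2) dt + (12*B_t^2 - 4*B_t - 2) dB_t.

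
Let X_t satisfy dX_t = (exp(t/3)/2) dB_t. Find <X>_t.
<X>_t = 3*exp(2*t/3)/8 - 3/8

For an Itô process dX_t = a(t) dt + b(t) dB_t, the quadratic variation is <X>_t = int_0^t b(s)^2 ds (the drift term does not contribute). Here b(s) = exp(s/3)/2, so
  b(s)^2 = exp(2*s/3)/4.
Integrating from 0 to t:
  <X>_t = int_0^t (exp(2*s/3)/4) ds = 3*exp(2*t/3)/8 - 3/8.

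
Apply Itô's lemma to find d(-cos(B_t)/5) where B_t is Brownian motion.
d(-cos(B_t)/5) = (cos(B_t)/10) dt + (sin(B_t)/5) dB_t

Itô's formula for f(B_t) gives d f(B_t) = f'(B_t) dB_t + (1/2) f''(B_t) dt. Compute derivatives of f(x) = -cos(x)/5:
  f'(x)  = sin(x)/5
  f''(x) = cos(x)/5
Substitute x = B_t and multiply the f'' term by 1/2:
  drift     = (1/2) * (cos(x)/5) evaluated at B_t = cos(B_t)/10
  diffusion = (sin(x)/5) evaluated at B_t = sin(B_t)/5
Therefore d(-cos(B_t)/5) = (cos(B_t)/10) dt + (sin(B_t)/5) dB_t.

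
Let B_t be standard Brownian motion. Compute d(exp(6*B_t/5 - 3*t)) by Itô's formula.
d(exp(6*B_t/5 - 3*t)) = (-57*exp(6*B_t/5 - 3*t)/25) dt + (6*exp(6*B_t/5 - 3*t)/5) dB_t

Itô's formula for f(t, x): d f(t, B_t) = (f_t + (1/2) f_xx) dt + f_x dB_t. Compute partials of f(t, x) = exp(-3*t + 6*x/5):
  f_t(t,x)  = -3*exp(-3*t + 6*x/5)
  f_x(t,x)  = 6*exp(-3*t + 6*x/5)/5
  f_xx(t,x) = 36*exp(-3*t + 6*x/5)/25
Assemble drift = f_t + (1/2) f_xx = -57*exp(-3*t + 6*x/5)/25 and diffusion = f_x = 6*exp(-3*t + 6*x/5)/5. Substituting x = B_t:
  d(exp(6*B_t/5 - 3*t)) = (-57*exp(6*B_t/5 - 3*t)/25) dt + (6*exp(6*B_t/5 - 3*t)/5) dB_t.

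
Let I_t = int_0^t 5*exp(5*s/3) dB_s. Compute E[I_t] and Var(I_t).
E[I_t] = 0; Var(I_t) = 15*exp(10*t/3)/2 - 15/2

The Itô integral of a deterministic integrand f(s) has mean 0 because each increment f(s) * (B_{s+ds} - B_s) has mean 0. By the Itô isometry:
  Var( int_0^t f(s) dB_s ) = E[ (int_0^t f(s) dB_s)^2 ] = int_0^t f(s)^2 ds.
Here f(s) = 5*exp(5*s/3), so f(s)^2 = 25*exp(10*s/3). Integrate:
  int_0^t (25*exp(10*s/3)) ds = 15*exp(10*t/3)/2 - 15/2.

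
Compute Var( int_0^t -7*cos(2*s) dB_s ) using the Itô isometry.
Var = 49*t/2 + 49*sin(4*t)/8

The Itô integral of a deterministic integrand f(s) has mean 0 because each increment f(s) * (B_{s+ds} - B_s) has mean 0. By the Itô isometry:
  Var( int_0^t f(s) dB_s ) = E[ (int_0^t f(s) dB_s)^2 ] = int_0^t f(s)^2 ds.
Here f(s) = -7*cos(2*s), so f(s)^2 = 49*cos(2*s)^2. Integrate:
  int_0^t (49*cos(2*s)^2) ds = 49*t/2 + 49*sin(4*t)/8.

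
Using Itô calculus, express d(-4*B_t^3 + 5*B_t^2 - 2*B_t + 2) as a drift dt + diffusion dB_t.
d(-4*B_t^3 + 5*B_t^2 - 2*B_t + 2) = (5 - 12*B_t) dt + (-12*B_t^2 + 10*B_t - 2) dB_t

Itô's formula for f(B_t) gives d f(B_t) = f'(B_t) dB_t + (1/2) f''(B_t) dt. Compute derivatives of f(x) = -4*x^3 + 5*x^2 - 2*x + 2:
  f'(x)  = -12*x^2 + 10*x - 2
  f''(x) = 10 - 24*x
Substitute x = B_t and multiply the f'' term by 1/2:
  drift     = (1/2) * (10 - 24*x) evaluated at B_t = 5 - 12*B_t
  diffusion = (-12*x^2 + 10*x - 2) evaluated at B_t = -12*B_t^2 + 10*B_t - 2
Therefore d(-4*B_t^3 + 5*B_t^2 - 2*B_t + 2) = (5 - 12*B_t) dt + (-12*B_t^2 + 10*B_t - 2) dB_t.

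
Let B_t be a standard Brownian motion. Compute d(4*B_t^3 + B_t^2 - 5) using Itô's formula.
d(4*B_t^3 + B_t^2 - 5) = (12*B_t + 1) dt + (2*B_t*(6*B_t + 1)) dB_t

Itô's formula for f(B_t) gives d f(B_t) = f'(B_t) dB_t + (1/2) f''(B_t) dt. Compute derivatives of f(x) = 4*x^3 + x^2 - 5:
  f'(x)  = 2*x*(6*x + 1)
  f''(x) = 24*x + 2
Substitute x = B_t and multiply the f'' term by 1/2:
  drift     = (1/2) * (24*x + 2) evaluated at B_t = 12*B_t + 1
  diffusion = (2*x*(6*x + 1)) evaluated at B_t = 2*B_t*(6*B_t + 1)
Therefore d(4*B_t^3 + B_t^2 - 5) = (12*B_t + 1) dt + (2*B_t*(6*B_t + 1)) dB_t.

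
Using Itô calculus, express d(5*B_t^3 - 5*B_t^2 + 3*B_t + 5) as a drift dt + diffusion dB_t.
d(5*B_t^3 - 5*B_t^2 + 3*B_t + 5) = (15*B_t - 5) dt + (15*B_t^2 - 10*B_t + 3) dB_t

Itô's formula for f(B_t) gives d f(B_t) = f'(B_t) dB_t + (1/2) f''(B_t) dt. Compute derivatives of f(x) = 5*x^3 - 5*x^2 + 3*x + 5:
  f'(x)  = 15*x^2 - 10*x + 3
  f''(x) = 30*x - 10
Substitute x = B_t and multiply the f'' term by 1/2:
  drift     = (1/2) * (30*x - 10) evaluated at B_t = 15*B_t - 5
  diffusion = (15*x^2 - 10*x + 3) evaluated at B_t = 15*B_t^2 - 10*B_t + 3
Therefore d(5*B_t^3 - 5*B_t^2 + 3*B_t + 5) = (15*B_t - 5) dt + (15*B_t^2 - 10*B_t + 3) dB_t.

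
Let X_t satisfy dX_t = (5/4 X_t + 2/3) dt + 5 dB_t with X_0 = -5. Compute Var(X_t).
Var(X_t) = 10*exp(5*t/2) - 10

The variance V(t) = Var(X_t) satisfies V'(t) = 2 a V(t) + c^2 with V(0) = 0 (drift coefficient is linear in X, diffusion is constant). With a = 5/4, c = 5, the solution is
  V(t) = (c^2 / (2 a)) * (exp(2 a t) - 1)
       = (5^2 / (2*(5/4))) * (exp((5/2) t) - 1)
       = 10*exp(5*t/2) - 10.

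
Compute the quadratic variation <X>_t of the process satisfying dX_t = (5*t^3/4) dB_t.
<X>_t = 25*t^7/112

For an Itô process dX_t = a(t) dt + b(t) dB_t, the quadratic variation is <X>_t = int_0^t b(s)^2 ds (the drift term does not contribute). Here b(s) = 5*s^3/4, so
  b(s)^2 = 25*s^6/16.
Integrating from 0 to t:
  <X>_t = int_0^t (25*s^6/16) ds = 25*t^7/112.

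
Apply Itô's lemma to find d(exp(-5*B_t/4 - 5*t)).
d(exp(-5*B_t/4 - 5*t)) = (-135*exp(-5*B_t/4 - 5*t)/32) dt + (-5*exp(-5*B_t/4 - 5*t)/4) dB_t

Itô's formula for f(t, x): d f(t, B_t) = (f_t + (1/2) f_xx) dt + f_x dB_t. Compute partials of f(t, x) = exp(-5*t - 5*x/4):
  f_t(t,x)  = -5*exp(-5*t - 5*x/4)
  f_x(t,x)  = -5*exp(-5*t - 5*x/4)/4
  f_xx(t,x) = 25*exp(-5*t - 5*x/4)/16
Assemble drift = f_t + (1/2) f_xx = -135*exp(-5*t - 5*x/4)/32 and diffusion = f_x = -5*exp(-5*t - 5*x/4)/4. Substituting x = B_t:
  d(exp(-5*B_t/4 - 5*t)) = (-135*exp(-5*B_t/4 - 5*t)/32) dt + (-5*exp(-5*B_t/4 - 5*t)/4) dB_t.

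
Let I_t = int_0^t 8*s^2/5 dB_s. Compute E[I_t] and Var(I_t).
E[I_t] = 0; Var(I_t) = 64*t^5/125

The Itô integral of a deterministic integrand f(s) has mean 0 because each increment f(s) * (B_{s+ds} - B_s) has mean 0. By the Itô isometry:
  Var( int_0^t f(s) dB_s ) = E[ (int_0^t f(s) dB_s)^2 ] = int_0^t f(s)^2 ds.
Here f(s) = 8*s^2/5, so f(s)^2 = 64*s^4/25. Integrate:
  int_0^t (64*s^4/25) ds = 64*t^5/125.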